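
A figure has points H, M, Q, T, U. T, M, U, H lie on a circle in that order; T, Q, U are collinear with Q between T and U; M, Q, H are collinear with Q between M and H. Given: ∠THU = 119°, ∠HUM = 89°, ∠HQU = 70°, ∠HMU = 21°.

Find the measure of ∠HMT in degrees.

1. ∠MHU = 70°  [△MUH]
2. ∠MQT = 70°  [vertical angles at Q]
3. ∠MTU = 70°  [same arc MU]
4. ∠HMT = 40°  [△TQM]

∠HMT = 40°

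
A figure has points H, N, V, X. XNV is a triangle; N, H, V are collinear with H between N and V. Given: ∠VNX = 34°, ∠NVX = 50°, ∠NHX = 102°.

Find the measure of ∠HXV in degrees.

∠HXV = 52°

1. ∠HVX = 50°  [H on ray VN]
2. ∠VHX = 78°  [linear pair at H on NV]
3. ∠HXV = 52°  [△XHV]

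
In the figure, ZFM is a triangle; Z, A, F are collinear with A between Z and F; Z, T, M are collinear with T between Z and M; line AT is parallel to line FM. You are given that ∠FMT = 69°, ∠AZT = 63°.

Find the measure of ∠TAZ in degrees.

∠TAZ = 48°

1. ∠FMZ = 69°  [T on ray MZ]
2. ∠FZM = 63°  [A on ZF, T on ZM]
3. ∠MFZ = 48°  [△ZFM]
4. ∠TAZ = 48°  [AT∥FM, corresponding at A]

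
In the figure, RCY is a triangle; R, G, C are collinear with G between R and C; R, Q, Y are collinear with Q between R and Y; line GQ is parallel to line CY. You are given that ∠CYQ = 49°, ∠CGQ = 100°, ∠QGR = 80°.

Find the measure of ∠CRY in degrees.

1. ∠CYR = 49°  [Q on ray YR]
2. ∠RCY = 80°  [GQ∥CY, corresponding at G]
3. ∠CRY = 51°  [△RCY]

∠CRY = 51°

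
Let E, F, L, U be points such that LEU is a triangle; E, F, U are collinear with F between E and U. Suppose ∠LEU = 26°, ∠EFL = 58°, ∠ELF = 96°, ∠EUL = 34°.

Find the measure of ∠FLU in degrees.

∠FLU = 24°

1. ∠LFU = 122°  [linear pair at F on EU]
2. ∠FUL = 34°  [F on ray UE]
3. ∠FLU = 24°  [△LFU]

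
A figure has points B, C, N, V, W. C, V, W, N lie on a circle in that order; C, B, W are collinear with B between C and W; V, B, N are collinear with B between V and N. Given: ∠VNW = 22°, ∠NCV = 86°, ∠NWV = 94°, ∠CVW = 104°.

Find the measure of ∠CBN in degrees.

1. ∠VCW = 22°  [same arc VW]
2. ∠NVW = 64°  [△VWN]
3. ∠CWV = 54°  [△CVW]
4. ∠NCW = 64°  [same arc WN]
5. ∠CNV = 54°  [same arc CV]
6. ∠CBN = 62°  [△CBN]

∠CBN = 62°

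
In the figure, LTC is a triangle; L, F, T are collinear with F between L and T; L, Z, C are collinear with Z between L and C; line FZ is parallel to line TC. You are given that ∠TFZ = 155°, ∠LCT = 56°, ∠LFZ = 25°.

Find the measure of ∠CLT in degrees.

1. ∠FZL = 56°  [FZ∥TC, corresponding at Z]
2. ∠FLZ = 99°  [△LFZ]
3. ∠CLT = 99°  [F on LT, Z on LC]

∠CLT = 99°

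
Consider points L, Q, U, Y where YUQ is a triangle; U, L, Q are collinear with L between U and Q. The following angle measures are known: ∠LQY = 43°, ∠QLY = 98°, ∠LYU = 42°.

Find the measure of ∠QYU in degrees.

∠QYU = 81°

1. ∠UQY = 43°  [L on ray QU]
2. ∠ULY = 82°  [linear pair at L on UQ]
3. ∠LUY = 56°  [△YUL]
4. ∠QUY = 56°  [L on ray UQ]
5. ∠QYU = 81°  [△YUQ]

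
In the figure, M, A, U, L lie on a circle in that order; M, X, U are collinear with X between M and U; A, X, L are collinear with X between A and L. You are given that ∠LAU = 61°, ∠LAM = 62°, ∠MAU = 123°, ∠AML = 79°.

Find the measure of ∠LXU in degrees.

1. ∠LMU = 61°  [same arc UL]
2. ∠ALM = 39°  [△MAL]
3. ∠LXM = 80°  [△MXL]
4. ∠LXU = 100°  [linear pair at X on MU]

∠LXU = 100°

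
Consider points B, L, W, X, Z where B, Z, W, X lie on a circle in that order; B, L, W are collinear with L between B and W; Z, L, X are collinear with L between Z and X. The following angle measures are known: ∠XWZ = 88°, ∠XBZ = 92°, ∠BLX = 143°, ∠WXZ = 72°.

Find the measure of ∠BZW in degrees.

1. ∠WZX = 20°  [△ZWX]
2. ∠WLZ = 143°  [vertical angles at L]
3. ∠WBZ = 72°  [same arc ZW]
4. ∠BWZ = 17°  [△ZLW]
5. ∠BZW = 91°  [△BZW]

∠BZW = 91°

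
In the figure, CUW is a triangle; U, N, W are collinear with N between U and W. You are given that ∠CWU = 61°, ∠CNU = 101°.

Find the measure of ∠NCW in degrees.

1. ∠CWN = 61°  [N on ray WU]
2. ∠CNW = 79°  [linear pair at N on UW]
3. ∠NCW = 40°  [△CNW]

∠NCW = 40°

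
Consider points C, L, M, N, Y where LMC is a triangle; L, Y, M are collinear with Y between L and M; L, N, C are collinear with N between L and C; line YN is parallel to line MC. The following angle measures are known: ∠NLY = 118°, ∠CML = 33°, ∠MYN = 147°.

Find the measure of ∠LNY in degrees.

∠LNY = 29°

1. ∠CLM = 118°  [Y on LM, N on LC]
2. ∠LCM = 29°  [△LMC]
3. ∠LNY = 29°  [YN∥MC, corresponding at N]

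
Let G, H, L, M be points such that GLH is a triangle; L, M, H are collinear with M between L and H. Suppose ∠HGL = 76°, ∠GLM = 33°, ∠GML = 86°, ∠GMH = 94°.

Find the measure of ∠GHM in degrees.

1. ∠GLH = 33°  [M on ray LH]
2. ∠GHL = 71°  [△GLH]
3. ∠GHM = 71°  [M on ray HL]

∠GHM = 71°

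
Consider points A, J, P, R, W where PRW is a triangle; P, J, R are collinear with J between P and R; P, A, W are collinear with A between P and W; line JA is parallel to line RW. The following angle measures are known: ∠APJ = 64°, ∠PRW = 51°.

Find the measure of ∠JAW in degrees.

1. ∠RPW = 64°  [J on PR, A on PW]
2. ∠PWR = 65°  [△PRW]
3. ∠JAP = 65°  [JA∥RW, corresponding at A]
4. ∠JAW = 115°  [linear pair at A on PW]

∠JAW = 115°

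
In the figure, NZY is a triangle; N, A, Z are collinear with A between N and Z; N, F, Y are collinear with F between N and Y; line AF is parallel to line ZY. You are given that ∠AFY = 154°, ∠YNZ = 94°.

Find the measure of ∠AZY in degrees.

∠AZY = 60°

1. ∠AFN = 26°  [linear pair at F on NY]
2. ∠ANF = 94°  [A on NZ, F on NY]
3. ∠FAN = 60°  [△NAF]
4. ∠FAZ = 120°  [linear pair at A on NZ]
5. ∠AZY = 60°  [AF∥ZY, co-interior at Z–A]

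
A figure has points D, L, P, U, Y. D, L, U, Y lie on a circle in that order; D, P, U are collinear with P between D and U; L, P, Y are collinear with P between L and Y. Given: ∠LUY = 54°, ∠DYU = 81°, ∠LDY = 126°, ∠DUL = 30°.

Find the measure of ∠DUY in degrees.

1. ∠DYL = 30°  [same arc DL]
2. ∠DLY = 24°  [△DLY]
3. ∠DUY = 24°  [same arc DY]

∠DUY = 24°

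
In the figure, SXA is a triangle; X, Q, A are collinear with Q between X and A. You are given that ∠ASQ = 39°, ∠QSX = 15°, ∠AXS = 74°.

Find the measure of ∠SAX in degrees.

1. ∠QXS = 74°  [Q on ray XA]
2. ∠SQX = 91°  [△SXQ]
3. ∠AQS = 89°  [linear pair at Q on XA]
4. ∠QAS = 52°  [△SQA]
5. ∠SAX = 52°  [Q on ray AX]

∠SAX = 52°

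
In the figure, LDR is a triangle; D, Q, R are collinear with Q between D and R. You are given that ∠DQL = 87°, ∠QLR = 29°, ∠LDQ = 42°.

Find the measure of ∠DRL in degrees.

∠DRL = 58°

1. ∠LQR = 93°  [linear pair at Q on DR]
2. ∠LRQ = 58°  [△LQR]
3. ∠DRL = 58°  [Q on ray RD]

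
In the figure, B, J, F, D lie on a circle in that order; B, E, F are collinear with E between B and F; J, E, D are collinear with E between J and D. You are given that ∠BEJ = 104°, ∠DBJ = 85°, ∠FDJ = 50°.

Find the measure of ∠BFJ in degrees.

1. ∠FEJ = 76°  [linear pair at E on BF]
2. ∠DFJ = 95°  [cyclic BJFD, opposite ∠B+∠F]
3. ∠DJF = 35°  [△JFD]
4. ∠BFJ = 69°  [△JEF]

∠BFJ = 69°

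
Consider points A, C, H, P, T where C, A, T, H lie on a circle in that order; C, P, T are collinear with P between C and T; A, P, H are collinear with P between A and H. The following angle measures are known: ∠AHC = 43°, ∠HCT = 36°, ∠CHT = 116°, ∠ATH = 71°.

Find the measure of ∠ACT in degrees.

1. ∠ATC = 43°  [same arc CA]
2. ∠CAT = 64°  [cyclic CATH, opposite ∠A+∠H]
3. ∠ACT = 73°  [△CAT]

∠ACT = 73°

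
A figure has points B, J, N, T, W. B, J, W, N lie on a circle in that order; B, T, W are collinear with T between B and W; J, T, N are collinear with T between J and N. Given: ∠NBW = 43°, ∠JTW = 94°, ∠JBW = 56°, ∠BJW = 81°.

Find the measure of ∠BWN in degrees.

∠BWN = 38°

1. ∠BTN = 94°  [vertical angles at T]
2. ∠JNW = 56°  [same arc JW]
3. ∠NTW = 86°  [linear pair at T on BW]
4. ∠BWN = 38°  [△WTN]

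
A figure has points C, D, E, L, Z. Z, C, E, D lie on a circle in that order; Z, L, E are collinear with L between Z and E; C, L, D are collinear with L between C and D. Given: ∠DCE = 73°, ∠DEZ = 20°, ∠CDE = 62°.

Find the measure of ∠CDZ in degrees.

1. ∠CED = 45°  [△CED]
2. ∠DCZ = 20°  [same arc ZD]
3. ∠CZD = 135°  [cyclic ZCED, opposite ∠Z+∠E]
4. ∠CDZ = 25°  [△ZCD]

∠CDZ = 25°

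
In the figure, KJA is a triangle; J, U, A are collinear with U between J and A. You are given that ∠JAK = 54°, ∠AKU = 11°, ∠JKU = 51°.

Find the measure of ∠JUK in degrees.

1. ∠KAU = 54°  [U on ray AJ]
2. ∠AUK = 115°  [△KUA]
3. ∠JUK = 65°  [linear pair at U on JA]

∠JUK = 65°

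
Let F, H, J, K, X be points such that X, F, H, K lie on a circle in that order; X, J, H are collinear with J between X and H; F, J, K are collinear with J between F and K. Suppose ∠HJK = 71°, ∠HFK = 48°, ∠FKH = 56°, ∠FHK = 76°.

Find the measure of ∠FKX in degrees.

1. ∠KJX = 109°  [linear pair at J on XH]
2. ∠HXK = 48°  [same arc HK]
3. ∠FKX = 23°  [△XJK]

∠FKX = 23°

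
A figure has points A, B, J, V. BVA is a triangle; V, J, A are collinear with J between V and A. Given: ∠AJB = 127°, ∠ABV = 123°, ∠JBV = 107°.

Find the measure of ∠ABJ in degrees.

∠ABJ = 16°

1. ∠BJV = 53°  [linear pair at J on VA]
2. ∠BVJ = 20°  [△BVJ]
3. ∠AVB = 20°  [J on ray VA]
4. ∠BAV = 37°  [△BVA]
5. ∠BAJ = 37°  [J on ray AV]
6. ∠ABJ = 16°  [△BJA]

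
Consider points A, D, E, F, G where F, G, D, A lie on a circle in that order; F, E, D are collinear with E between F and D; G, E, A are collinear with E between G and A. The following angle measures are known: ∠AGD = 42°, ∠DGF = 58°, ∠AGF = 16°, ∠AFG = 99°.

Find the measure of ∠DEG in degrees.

1. ∠AFD = 42°  [same arc DA]
2. ∠FAG = 65°  [△FGA]
3. ∠AEF = 73°  [△FEA]
4. ∠DEG = 73°  [vertical angles at E]

∠DEG = 73°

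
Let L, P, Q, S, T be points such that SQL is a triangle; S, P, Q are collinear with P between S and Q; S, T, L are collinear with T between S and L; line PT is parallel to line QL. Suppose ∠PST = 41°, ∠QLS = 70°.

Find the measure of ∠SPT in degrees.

∠SPT = 69°

1. ∠LSQ = 41°  [P on SQ, T on SL]
2. ∠LQS = 69°  [△SQL]
3. ∠SPT = 69°  [PT∥QL, corresponding at P]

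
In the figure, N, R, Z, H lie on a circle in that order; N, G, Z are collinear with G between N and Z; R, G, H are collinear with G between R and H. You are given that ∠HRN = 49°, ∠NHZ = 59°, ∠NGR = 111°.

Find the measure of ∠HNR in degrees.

1. ∠HZN = 49°  [same arc NH]
2. ∠HNZ = 72°  [△NZH]
3. ∠HGZ = 111°  [vertical angles at G]
4. ∠RHZ = 20°  [△ZGH]
5. ∠HRZ = 72°  [same arc ZH]
6. ∠HZR = 88°  [△RZH]
7. ∠HNR = 92°  [cyclic NRZH, opposite ∠N+∠Z]

∠HNR = 92°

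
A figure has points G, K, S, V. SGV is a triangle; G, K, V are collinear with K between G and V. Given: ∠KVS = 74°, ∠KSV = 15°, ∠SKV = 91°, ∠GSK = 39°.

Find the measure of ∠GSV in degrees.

1. ∠GVS = 74°  [K on ray VG]
2. ∠GKS = 89°  [linear pair at K on GV]
3. ∠KGS = 52°  [△SGK]
4. ∠SGV = 52°  [K on ray GV]
5. ∠GSV = 54°  [△SGV]

∠GSV = 54°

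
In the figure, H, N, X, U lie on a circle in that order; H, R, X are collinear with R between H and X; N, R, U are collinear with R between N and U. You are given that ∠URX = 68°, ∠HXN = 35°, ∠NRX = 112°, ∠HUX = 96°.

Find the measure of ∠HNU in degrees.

1. ∠HRN = 68°  [vertical angles at R]
2. ∠HNX = 84°  [cyclic HNXU, opposite ∠N+∠U]
3. ∠NHX = 61°  [△HNX]
4. ∠HNU = 51°  [△HRN]

∠HNU = 51°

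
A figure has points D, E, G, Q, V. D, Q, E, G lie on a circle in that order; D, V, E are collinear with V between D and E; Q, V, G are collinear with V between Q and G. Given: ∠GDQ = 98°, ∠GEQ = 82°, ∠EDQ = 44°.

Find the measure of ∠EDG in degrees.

1. ∠EGQ = 44°  [same arc QE]
2. ∠EQG = 54°  [△QEG]
3. ∠EDG = 54°  [same arc EG]

∠EDG = 54°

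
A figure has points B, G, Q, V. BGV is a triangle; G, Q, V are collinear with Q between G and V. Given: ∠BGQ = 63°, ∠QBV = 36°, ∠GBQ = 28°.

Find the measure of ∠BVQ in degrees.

∠BVQ = 53°

1. ∠BQG = 89°  [△BGQ]
2. ∠BQV = 91°  [linear pair at Q on GV]
3. ∠BVQ = 53°  [△BQV]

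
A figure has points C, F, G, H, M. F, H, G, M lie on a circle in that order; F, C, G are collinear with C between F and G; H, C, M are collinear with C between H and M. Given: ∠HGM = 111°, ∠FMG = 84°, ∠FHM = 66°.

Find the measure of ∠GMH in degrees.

1. ∠FGM = 66°  [same arc FM]
2. ∠GFM = 30°  [△FGM]
3. ∠GHM = 30°  [same arc GM]
4. ∠GMH = 39°  [△HGM]

∠GMH = 39°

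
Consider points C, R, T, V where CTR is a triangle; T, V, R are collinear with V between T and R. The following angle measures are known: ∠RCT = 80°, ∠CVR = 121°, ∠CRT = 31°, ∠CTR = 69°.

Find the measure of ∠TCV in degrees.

∠TCV = 52°

1. ∠CVT = 59°  [linear pair at V on TR]
2. ∠CTV = 69°  [V on ray TR]
3. ∠TCV = 52°  [△CTV]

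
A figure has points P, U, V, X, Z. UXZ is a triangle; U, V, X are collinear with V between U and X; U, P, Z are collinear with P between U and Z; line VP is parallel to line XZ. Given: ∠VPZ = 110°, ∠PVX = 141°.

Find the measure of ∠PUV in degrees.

1. ∠UPV = 70°  [linear pair at P on UZ]
2. ∠PVU = 39°  [linear pair at V on UX]
3. ∠PUV = 71°  [△UVP]

∠PUV = 71°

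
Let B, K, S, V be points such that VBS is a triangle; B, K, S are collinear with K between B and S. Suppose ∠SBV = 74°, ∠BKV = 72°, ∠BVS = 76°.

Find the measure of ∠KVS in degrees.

∠KVS = 42°

1. ∠BSV = 30°  [△VBS]
2. ∠SKV = 108°  [linear pair at K on BS]
3. ∠KSV = 30°  [K on ray SB]
4. ∠KVS = 42°  [△VKS]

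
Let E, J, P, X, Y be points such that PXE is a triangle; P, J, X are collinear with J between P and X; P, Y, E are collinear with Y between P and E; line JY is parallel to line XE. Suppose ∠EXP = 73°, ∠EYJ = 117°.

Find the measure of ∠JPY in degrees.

1. ∠PJY = 73°  [JY∥XE, corresponding at J]
2. ∠JYP = 63°  [linear pair at Y on PE]
3. ∠JPY = 44°  [△PJY]

∠JPY = 44°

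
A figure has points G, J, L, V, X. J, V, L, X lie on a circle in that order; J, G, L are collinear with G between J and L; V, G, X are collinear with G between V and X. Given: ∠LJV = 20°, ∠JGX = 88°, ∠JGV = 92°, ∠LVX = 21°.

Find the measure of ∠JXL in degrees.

1. ∠LXV = 20°  [same arc VL]
2. ∠LGX = 92°  [linear pair at G on JL]
3. ∠LJX = 21°  [same arc LX]
4. ∠JLX = 68°  [△LGX]
5. ∠JXL = 91°  [△JLX]

∠JXL = 91°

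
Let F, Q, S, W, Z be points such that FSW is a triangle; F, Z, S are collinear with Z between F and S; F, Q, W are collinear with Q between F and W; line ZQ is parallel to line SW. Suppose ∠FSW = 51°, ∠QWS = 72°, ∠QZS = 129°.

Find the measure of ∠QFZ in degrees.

1. ∠FWS = 72°  [Q on ray WF]
2. ∠SFW = 57°  [△FSW]
3. ∠QFZ = 57°  [Z on FS, Q on FW]

∠QFZ = 57°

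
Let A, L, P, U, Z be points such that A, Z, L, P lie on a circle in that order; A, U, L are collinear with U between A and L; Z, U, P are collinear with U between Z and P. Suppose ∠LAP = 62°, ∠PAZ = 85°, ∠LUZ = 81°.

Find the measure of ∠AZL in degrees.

∠AZL = 120°

1. ∠LZP = 62°  [same arc LP]
2. ∠PLZ = 95°  [cyclic AZLP, opposite ∠A+∠L]
3. ∠ALZ = 37°  [△ZUL]
4. ∠LPZ = 23°  [△ZLP]
5. ∠LAZ = 23°  [same arc ZL]
6. ∠AZL = 120°  [△AZL]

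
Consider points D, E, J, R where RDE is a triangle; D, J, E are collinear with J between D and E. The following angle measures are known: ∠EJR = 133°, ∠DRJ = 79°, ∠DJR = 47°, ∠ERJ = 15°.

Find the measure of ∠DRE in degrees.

1. ∠JER = 32°  [△RJE]
2. ∠JDR = 54°  [△RDJ]
3. ∠DER = 32°  [J on ray ED]
4. ∠EDR = 54°  [J on ray DE]
5. ∠DRE = 94°  [△RDE]

∠DRE = 94°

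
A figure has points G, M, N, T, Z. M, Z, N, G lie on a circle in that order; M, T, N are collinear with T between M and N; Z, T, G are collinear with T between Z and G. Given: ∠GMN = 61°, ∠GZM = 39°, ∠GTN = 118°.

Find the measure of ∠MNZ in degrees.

1. ∠GZN = 61°  [same arc NG]
2. ∠MTZ = 118°  [vertical angles at T]
3. ∠NTZ = 62°  [linear pair at T on MN]
4. ∠MNZ = 57°  [△ZTN]

∠MNZ = 57°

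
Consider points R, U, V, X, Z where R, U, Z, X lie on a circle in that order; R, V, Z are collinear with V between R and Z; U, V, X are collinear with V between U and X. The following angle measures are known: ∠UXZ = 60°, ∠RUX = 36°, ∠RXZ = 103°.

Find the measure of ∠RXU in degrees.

∠RXU = 43°

1. ∠URZ = 60°  [same arc UZ]
2. ∠RUZ = 77°  [cyclic RUZX, opposite ∠U+∠X]
3. ∠RZU = 43°  [△RUZ]
4. ∠RXU = 43°  [same arc RU]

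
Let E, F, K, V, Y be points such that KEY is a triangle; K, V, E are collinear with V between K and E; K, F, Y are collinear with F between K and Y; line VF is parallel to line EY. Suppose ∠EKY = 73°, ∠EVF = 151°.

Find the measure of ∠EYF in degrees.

1. ∠FKV = 73°  [V on KE, F on KY]
2. ∠FVK = 29°  [linear pair at V on KE]
3. ∠KFV = 78°  [△KVF]
4. ∠VFY = 102°  [linear pair at F on KY]
5. ∠EYF = 78°  [VF∥EY, co-interior at Y–F]

∠EYF = 78°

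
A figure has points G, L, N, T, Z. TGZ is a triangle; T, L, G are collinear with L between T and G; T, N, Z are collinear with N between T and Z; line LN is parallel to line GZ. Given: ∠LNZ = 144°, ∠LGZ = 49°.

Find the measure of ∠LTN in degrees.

∠LTN = 95°

1. ∠LNT = 36°  [linear pair at N on TZ]
2. ∠TGZ = 49°  [L on ray GT]
3. ∠GZT = 36°  [LN∥GZ, corresponding at N]
4. ∠GTZ = 95°  [△TGZ]
5. ∠LTN = 95°  [L on TG, N on TZ]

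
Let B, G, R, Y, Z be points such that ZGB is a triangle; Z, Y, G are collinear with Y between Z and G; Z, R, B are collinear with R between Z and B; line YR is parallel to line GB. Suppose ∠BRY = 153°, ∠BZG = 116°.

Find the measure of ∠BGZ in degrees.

1. ∠YRZ = 27°  [linear pair at R on ZB]
2. ∠RZY = 116°  [Y on ZG, R on ZB]
3. ∠RYZ = 37°  [△ZYR]
4. ∠BGZ = 37°  [YR∥GB, corresponding at Y]

∠BGZ = 37°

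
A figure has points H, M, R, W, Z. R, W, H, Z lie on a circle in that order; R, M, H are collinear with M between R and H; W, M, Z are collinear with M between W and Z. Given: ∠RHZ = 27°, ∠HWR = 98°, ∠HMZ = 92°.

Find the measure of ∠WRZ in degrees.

1. ∠RWZ = 27°  [same arc RZ]
2. ∠HZR = 82°  [cyclic RWHZ, opposite ∠W+∠Z]
3. ∠RMZ = 88°  [linear pair at M on RH]
4. ∠HRZ = 71°  [△RHZ]
5. ∠RZW = 21°  [△RMZ]
6. ∠WRZ = 132°  [△RWZ]

∠WRZ = 132°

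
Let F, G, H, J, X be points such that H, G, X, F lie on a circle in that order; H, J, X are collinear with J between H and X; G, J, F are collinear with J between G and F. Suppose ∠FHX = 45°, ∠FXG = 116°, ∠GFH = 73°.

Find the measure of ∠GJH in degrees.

1. ∠FGX = 45°  [same arc XF]
2. ∠FHG = 64°  [cyclic HGXF, opposite ∠H+∠X]
3. ∠GFX = 19°  [△GXF]
4. ∠FGH = 43°  [△HGF]
5. ∠GHX = 19°  [same arc GX]
6. ∠GJH = 118°  [△HJG]

∠GJH = 118°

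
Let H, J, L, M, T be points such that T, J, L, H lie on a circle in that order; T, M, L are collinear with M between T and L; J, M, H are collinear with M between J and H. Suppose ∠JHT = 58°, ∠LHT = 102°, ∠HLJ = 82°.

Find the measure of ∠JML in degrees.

∠JML = 68°

1. ∠JLT = 58°  [same arc TJ]
2. ∠LJT = 78°  [cyclic TJLH, opposite ∠J+∠H]
3. ∠HTJ = 98°  [cyclic TJLH, opposite ∠T+∠L]
4. ∠JTL = 44°  [△TJL]
5. ∠HJT = 24°  [△TJH]
6. ∠JMT = 112°  [△TMJ]
7. ∠JML = 68°  [linear pair at M on TL]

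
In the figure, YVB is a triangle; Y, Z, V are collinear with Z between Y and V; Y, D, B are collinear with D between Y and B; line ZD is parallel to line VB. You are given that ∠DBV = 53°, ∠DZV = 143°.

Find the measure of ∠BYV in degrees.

∠BYV = 90°

1. ∠VBY = 53°  [D on ray BY]
2. ∠DZY = 37°  [linear pair at Z on YV]
3. ∠YDZ = 53°  [ZD∥VB, corresponding at D]
4. ∠DYZ = 90°  [△YZD]
5. ∠BYV = 90°  [Z on YV, D on YB]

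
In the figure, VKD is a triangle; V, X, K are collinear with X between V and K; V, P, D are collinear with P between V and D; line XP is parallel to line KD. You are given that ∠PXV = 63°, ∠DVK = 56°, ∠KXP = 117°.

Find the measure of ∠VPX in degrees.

∠VPX = 61°

1. ∠DKV = 63°  [XP∥KD, corresponding at X]
2. ∠KDV = 61°  [△VKD]
3. ∠VPX = 61°  [XP∥KD, corresponding at P]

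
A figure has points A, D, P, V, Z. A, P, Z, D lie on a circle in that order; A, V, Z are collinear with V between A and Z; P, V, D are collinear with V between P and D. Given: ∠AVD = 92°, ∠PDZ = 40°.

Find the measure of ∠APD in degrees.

∠APD = 52°

1. ∠PVZ = 92°  [vertical angles at V]
2. ∠PAZ = 40°  [same arc PZ]
3. ∠AVP = 88°  [linear pair at V on AZ]
4. ∠APD = 52°  [△AVP]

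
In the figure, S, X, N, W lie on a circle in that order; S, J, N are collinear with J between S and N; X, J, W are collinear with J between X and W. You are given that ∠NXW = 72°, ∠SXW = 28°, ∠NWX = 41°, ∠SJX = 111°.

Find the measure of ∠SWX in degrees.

1. ∠WNX = 67°  [△XNW]
2. ∠WSX = 113°  [cyclic SXNW, opposite ∠S+∠N]
3. ∠SWX = 39°  [△SXW]

∠SWX = 39°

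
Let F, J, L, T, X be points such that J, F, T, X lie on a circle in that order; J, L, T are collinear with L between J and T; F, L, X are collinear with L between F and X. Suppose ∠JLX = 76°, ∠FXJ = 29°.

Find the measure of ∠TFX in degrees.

∠TFX = 75°

1. ∠FLT = 76°  [vertical angles at L]
2. ∠FTJ = 29°  [same arc JF]
3. ∠TFX = 75°  [△FLT]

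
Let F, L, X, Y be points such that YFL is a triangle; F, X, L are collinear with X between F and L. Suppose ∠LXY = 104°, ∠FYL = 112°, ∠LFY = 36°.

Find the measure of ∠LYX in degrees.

∠LYX = 44°

1. ∠FLY = 32°  [△YFL]
2. ∠XLY = 32°  [X on ray LF]
3. ∠LYX = 44°  [△YXL]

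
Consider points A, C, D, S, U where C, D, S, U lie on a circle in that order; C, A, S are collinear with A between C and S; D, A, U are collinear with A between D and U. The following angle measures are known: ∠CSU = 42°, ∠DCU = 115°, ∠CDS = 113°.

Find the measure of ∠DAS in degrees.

1. ∠CDU = 42°  [same arc CU]
2. ∠CUD = 23°  [△CDU]
3. ∠CUS = 67°  [cyclic CDSU, opposite ∠D+∠U]
4. ∠CSD = 23°  [same arc CD]
5. ∠SCU = 71°  [△CSU]
6. ∠SDU = 71°  [same arc SU]
7. ∠DAS = 86°  [△DAS]

∠DAS = 86°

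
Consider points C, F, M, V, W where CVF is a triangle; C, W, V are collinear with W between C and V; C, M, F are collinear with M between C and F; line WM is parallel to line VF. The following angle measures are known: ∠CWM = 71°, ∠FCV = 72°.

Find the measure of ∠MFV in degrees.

∠MFV = 37°

1. ∠CVF = 71°  [WM∥VF, corresponding at W]
2. ∠CFV = 37°  [△CVF]
3. ∠MFV = 37°  [M on ray FC]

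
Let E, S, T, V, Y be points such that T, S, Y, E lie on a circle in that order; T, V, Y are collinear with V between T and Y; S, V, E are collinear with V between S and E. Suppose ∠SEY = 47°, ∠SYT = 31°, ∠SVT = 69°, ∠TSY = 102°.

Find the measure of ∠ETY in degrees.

1. ∠EVY = 69°  [vertical angles at V]
2. ∠TEY = 78°  [cyclic TSYE, opposite ∠S+∠E]
3. ∠EYT = 64°  [△YVE]
4. ∠ETY = 38°  [△TYE]

∠ETY = 38°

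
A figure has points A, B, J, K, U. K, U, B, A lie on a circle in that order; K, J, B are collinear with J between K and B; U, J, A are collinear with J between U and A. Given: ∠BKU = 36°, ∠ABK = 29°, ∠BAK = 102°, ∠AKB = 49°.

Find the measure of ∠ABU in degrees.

1. ∠BAU = 36°  [same arc UB]
2. ∠AUB = 49°  [same arc BA]
3. ∠ABU = 95°  [△UBA]

∠ABU = 95°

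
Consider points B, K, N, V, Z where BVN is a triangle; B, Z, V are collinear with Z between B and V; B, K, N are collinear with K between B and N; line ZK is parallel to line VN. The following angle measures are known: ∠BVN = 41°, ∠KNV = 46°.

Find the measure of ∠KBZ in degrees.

1. ∠BNV = 46°  [K on ray NB]
2. ∠NBV = 93°  [△BVN]
3. ∠KBZ = 93°  [Z on BV, K on BN]

∠KBZ = 93°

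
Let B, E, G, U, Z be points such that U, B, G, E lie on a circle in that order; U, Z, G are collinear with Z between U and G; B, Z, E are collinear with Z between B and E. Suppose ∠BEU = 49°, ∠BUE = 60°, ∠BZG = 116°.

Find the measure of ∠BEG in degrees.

∠BEG = 45°

1. ∠BGU = 49°  [same arc UB]
2. ∠BGE = 120°  [cyclic UBGE, opposite ∠U+∠G]
3. ∠EBG = 15°  [△BZG]
4. ∠BEG = 45°  [△BGE]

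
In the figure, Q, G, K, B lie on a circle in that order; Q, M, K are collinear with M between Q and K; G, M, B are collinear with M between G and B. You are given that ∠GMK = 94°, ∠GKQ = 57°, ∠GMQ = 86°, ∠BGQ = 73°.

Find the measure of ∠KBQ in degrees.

∠KBQ = 78°

1. ∠BMQ = 94°  [vertical angles at M]
2. ∠GBQ = 57°  [same arc QG]
3. ∠BKQ = 73°  [same arc QB]
4. ∠BQK = 29°  [△QMB]
5. ∠KBQ = 78°  [△QKB]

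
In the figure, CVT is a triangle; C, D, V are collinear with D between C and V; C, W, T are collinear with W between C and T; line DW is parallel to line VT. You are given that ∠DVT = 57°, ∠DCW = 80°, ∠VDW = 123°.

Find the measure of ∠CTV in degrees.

1. ∠CVT = 57°  [D on ray VC]
2. ∠TCV = 80°  [D on CV, W on CT]
3. ∠CTV = 43°  [△CVT]

∠CTV = 43°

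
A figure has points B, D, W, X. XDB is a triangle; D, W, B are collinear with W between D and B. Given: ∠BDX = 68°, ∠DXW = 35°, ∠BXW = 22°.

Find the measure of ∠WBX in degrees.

1. ∠WDX = 68°  [W on ray DB]
2. ∠DWX = 77°  [△XDW]
3. ∠BWX = 103°  [linear pair at W on DB]
4. ∠WBX = 55°  [△XWB]

∠WBX = 55°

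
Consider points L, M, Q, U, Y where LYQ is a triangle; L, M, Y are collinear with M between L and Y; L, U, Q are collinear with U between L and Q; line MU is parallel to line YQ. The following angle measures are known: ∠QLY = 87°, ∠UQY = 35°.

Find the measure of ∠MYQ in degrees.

1. ∠LQY = 35°  [U on ray QL]
2. ∠LYQ = 58°  [△LYQ]
3. ∠MYQ = 58°  [M on ray YL]

∠MYQ = 58°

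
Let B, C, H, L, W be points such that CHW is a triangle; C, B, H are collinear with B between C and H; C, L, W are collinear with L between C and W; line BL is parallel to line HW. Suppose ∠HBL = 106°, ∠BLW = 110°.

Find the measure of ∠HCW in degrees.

1. ∠CBL = 74°  [linear pair at B on CH]
2. ∠BLC = 70°  [linear pair at L on CW]
3. ∠BCL = 36°  [△CBL]
4. ∠HCW = 36°  [B on CH, L on CW]

∠HCW = 36°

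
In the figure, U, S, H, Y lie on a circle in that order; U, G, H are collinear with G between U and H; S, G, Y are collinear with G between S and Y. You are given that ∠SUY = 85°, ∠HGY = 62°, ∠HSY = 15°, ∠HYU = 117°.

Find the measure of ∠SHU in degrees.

∠SHU = 47°

1. ∠SHY = 95°  [cyclic USHY, opposite ∠U+∠H]
2. ∠HYS = 70°  [△SHY]
3. ∠HSU = 63°  [cyclic USHY, opposite ∠S+∠Y]
4. ∠HUS = 70°  [same arc SH]
5. ∠SHU = 47°  [△USH]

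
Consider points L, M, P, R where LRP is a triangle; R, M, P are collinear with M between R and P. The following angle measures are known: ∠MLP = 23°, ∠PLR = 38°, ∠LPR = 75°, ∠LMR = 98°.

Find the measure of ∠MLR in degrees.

1. ∠LRP = 67°  [△LRP]
2. ∠LRM = 67°  [M on ray RP]
3. ∠MLR = 15°  [△LRM]

∠MLR = 15°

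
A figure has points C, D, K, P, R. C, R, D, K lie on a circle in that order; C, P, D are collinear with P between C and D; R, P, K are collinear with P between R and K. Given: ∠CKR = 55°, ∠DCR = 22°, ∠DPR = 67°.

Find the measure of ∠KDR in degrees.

1. ∠CDR = 55°  [same arc CR]
2. ∠DKR = 22°  [same arc RD]
3. ∠DRK = 58°  [△RPD]
4. ∠KDR = 100°  [△RDK]

∠KDR = 100°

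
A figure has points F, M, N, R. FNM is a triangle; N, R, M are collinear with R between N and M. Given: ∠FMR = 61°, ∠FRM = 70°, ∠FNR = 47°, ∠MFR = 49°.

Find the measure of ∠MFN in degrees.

∠MFN = 72°

1. ∠FMN = 61°  [R on ray MN]
2. ∠FNM = 47°  [R on ray NM]
3. ∠MFN = 72°  [△FNM]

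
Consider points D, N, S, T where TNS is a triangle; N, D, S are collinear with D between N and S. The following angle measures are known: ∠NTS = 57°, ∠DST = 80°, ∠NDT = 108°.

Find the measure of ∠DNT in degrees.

1. ∠NST = 80°  [D on ray SN]
2. ∠SNT = 43°  [△TNS]
3. ∠DNT = 43°  [D on ray NS]

∠DNT = 43°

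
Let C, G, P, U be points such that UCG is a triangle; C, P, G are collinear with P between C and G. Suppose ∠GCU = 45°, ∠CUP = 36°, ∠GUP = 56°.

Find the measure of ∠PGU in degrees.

∠PGU = 43°

1. ∠PCU = 45°  [P on ray CG]
2. ∠CPU = 99°  [△UCP]
3. ∠GPU = 81°  [linear pair at P on CG]
4. ∠PGU = 43°  [△UPG]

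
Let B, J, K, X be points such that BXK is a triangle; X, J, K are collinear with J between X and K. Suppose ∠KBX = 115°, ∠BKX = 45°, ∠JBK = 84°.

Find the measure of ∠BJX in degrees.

∠BJX = 129°

1. ∠BKJ = 45°  [J on ray KX]
2. ∠BJK = 51°  [△BJK]
3. ∠BJX = 129°  [linear pair at J on XK]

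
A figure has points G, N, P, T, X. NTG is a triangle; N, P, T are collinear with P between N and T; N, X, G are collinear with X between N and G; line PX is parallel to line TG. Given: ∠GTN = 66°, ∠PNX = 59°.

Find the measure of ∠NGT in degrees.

∠NGT = 55°

1. ∠NPX = 66°  [PX∥TG, corresponding at P]
2. ∠NXP = 55°  [△NPX]
3. ∠NGT = 55°  [PX∥TG, corresponding at X]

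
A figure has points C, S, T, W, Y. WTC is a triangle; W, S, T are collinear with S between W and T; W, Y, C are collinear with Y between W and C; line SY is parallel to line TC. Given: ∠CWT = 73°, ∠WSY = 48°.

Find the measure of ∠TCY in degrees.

∠TCY = 59°

1. ∠SWY = 73°  [S on WT, Y on WC]
2. ∠SYW = 59°  [△WSY]
3. ∠CYS = 121°  [linear pair at Y on WC]
4. ∠TCY = 59°  [SY∥TC, co-interior at C–Y]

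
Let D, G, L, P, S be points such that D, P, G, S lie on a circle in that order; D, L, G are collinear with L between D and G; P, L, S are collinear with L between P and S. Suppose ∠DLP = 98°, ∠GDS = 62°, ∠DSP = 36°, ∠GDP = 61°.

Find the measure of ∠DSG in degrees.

1. ∠DGP = 36°  [same arc DP]
2. ∠DPG = 83°  [△DPG]
3. ∠DSG = 97°  [cyclic DPGS, opposite ∠P+∠S]

∠DSG = 97°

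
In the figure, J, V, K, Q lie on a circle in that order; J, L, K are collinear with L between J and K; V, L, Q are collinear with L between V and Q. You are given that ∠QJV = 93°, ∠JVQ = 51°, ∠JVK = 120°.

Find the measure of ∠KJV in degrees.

∠KJV = 24°

1. ∠JQV = 36°  [△JVQ]
2. ∠JKV = 36°  [same arc JV]
3. ∠KJV = 24°  [△JVK]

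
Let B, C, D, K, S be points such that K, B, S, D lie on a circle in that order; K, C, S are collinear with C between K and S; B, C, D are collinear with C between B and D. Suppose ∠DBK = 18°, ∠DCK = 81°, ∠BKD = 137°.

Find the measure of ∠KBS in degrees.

1. ∠DSK = 18°  [same arc KD]
2. ∠BDK = 25°  [△KBD]
3. ∠DKS = 74°  [△KCD]
4. ∠KDS = 88°  [△KSD]
5. ∠KBS = 92°  [cyclic KBSD, opposite ∠B+∠D]

∠KBS = 92°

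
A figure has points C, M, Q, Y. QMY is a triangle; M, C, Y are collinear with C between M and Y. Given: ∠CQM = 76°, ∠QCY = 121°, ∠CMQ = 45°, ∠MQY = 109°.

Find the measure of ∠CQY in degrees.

∠CQY = 33°

1. ∠QMY = 45°  [C on ray MY]
2. ∠MYQ = 26°  [△QMY]
3. ∠CYQ = 26°  [C on ray YM]
4. ∠CQY = 33°  [△QCY]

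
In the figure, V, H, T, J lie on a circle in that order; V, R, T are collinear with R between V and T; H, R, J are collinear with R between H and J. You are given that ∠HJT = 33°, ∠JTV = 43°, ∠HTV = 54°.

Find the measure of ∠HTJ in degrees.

1. ∠JHV = 43°  [same arc VJ]
2. ∠HJV = 54°  [same arc VH]
3. ∠HVJ = 83°  [△VHJ]
4. ∠HTJ = 97°  [cyclic VHTJ, opposite ∠V+∠T]

∠HTJ = 97°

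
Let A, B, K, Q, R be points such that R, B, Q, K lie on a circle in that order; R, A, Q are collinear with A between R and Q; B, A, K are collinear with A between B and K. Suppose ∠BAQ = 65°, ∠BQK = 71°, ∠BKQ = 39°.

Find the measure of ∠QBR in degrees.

∠QBR = 96°

1. ∠KBQ = 70°  [△BQK]
2. ∠BRQ = 39°  [same arc BQ]
3. ∠BQR = 45°  [△BAQ]
4. ∠QBR = 96°  [△RBQ]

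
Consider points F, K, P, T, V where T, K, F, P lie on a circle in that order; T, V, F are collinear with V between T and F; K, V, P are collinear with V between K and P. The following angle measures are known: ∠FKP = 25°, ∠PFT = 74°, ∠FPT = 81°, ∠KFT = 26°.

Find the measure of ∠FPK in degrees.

∠FPK = 55°

1. ∠FKT = 99°  [cyclic TKFP, opposite ∠K+∠P]
2. ∠FTK = 55°  [△TKF]
3. ∠FPK = 55°  [same arc KF]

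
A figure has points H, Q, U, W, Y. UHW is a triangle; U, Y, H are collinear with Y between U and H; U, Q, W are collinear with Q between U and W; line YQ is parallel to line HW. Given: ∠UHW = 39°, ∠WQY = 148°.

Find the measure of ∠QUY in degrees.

1. ∠QYU = 39°  [YQ∥HW, corresponding at Y]
2. ∠UQY = 32°  [linear pair at Q on UW]
3. ∠QUY = 109°  [△UYQ]

∠QUY = 109°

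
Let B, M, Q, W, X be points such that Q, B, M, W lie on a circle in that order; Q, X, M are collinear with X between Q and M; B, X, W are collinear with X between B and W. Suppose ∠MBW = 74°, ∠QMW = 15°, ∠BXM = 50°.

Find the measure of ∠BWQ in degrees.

∠BWQ = 56°

1. ∠MQW = 74°  [same arc MW]
2. ∠QXW = 50°  [vertical angles at X]
3. ∠BWQ = 56°  [△QXW]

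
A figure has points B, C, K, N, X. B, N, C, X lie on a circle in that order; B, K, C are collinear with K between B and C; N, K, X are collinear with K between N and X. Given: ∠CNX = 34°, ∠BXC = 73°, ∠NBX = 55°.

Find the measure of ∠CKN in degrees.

∠CKN = 94°

1. ∠CBX = 34°  [same arc CX]
2. ∠BCX = 73°  [△BCX]
3. ∠BNX = 73°  [same arc BX]
4. ∠BXN = 52°  [△BNX]
5. ∠BCN = 52°  [same arc BN]
6. ∠CKN = 94°  [△NKC]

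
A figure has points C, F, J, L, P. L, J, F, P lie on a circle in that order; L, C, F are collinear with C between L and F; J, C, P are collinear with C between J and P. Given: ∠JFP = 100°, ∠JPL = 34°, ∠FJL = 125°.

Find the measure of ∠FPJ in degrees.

1. ∠JFL = 34°  [same arc LJ]
2. ∠FLJ = 21°  [△LJF]
3. ∠FPJ = 21°  [same arc JF]

∠FPJ = 21°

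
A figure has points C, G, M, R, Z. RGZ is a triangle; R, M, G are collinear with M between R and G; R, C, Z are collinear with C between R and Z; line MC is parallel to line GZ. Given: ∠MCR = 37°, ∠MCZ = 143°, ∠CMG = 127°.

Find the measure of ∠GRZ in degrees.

1. ∠CMR = 53°  [linear pair at M on RG]
2. ∠CRM = 90°  [△RMC]
3. ∠GRZ = 90°  [M on RG, C on RZ]

∠GRZ = 90°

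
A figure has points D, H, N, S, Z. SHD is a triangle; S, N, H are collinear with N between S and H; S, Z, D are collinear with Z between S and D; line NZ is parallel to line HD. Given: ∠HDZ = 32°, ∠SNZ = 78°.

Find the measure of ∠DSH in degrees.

∠DSH = 70°

1. ∠HDS = 32°  [Z on ray DS]
2. ∠DHS = 78°  [NZ∥HD, corresponding at N]
3. ∠DSH = 70°  [△SHD]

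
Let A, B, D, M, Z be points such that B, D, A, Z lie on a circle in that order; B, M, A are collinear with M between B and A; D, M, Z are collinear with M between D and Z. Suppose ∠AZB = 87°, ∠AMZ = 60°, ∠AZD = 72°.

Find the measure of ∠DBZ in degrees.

1. ∠ADB = 93°  [cyclic BDAZ, opposite ∠D+∠Z]
2. ∠BMD = 60°  [vertical angles at M]
3. ∠ABD = 72°  [same arc DA]
4. ∠BAD = 15°  [△BDA]
5. ∠BDZ = 48°  [△BMD]
6. ∠BZD = 15°  [same arc BD]
7. ∠DBZ = 117°  [△BDZ]

∠DBZ = 117°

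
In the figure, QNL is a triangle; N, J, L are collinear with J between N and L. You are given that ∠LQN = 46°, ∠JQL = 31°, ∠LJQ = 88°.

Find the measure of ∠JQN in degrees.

1. ∠JLQ = 61°  [△QJL]
2. ∠NJQ = 92°  [linear pair at J on NL]
3. ∠NLQ = 61°  [J on ray LN]
4. ∠LNQ = 73°  [△QNL]
5. ∠JNQ = 73°  [J on ray NL]
6. ∠JQN = 15°  [△QNJ]

∠JQN = 15°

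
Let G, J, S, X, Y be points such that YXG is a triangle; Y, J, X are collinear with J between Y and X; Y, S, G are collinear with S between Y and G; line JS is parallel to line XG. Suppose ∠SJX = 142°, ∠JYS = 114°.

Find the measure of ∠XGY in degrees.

1. ∠SJY = 38°  [linear pair at J on YX]
2. ∠JSY = 28°  [△YJS]
3. ∠XGY = 28°  [JS∥XG, corresponding at S]

∠XGY = 28°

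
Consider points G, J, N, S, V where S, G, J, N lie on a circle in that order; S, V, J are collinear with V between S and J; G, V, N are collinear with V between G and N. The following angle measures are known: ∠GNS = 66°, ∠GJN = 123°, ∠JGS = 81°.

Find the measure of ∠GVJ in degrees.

1. ∠GJS = 66°  [same arc SG]
2. ∠GSN = 57°  [cyclic SGJN, opposite ∠S+∠J]
3. ∠GSJ = 33°  [△SGJ]
4. ∠NGS = 57°  [△SGN]
5. ∠GVS = 90°  [△SVG]
6. ∠GVJ = 90°  [linear pair at V on SJ]

∠GVJ = 90°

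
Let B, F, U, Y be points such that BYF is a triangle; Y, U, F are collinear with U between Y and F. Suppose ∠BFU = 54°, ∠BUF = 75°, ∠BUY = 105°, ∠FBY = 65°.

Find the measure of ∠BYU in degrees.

∠BYU = 61°

1. ∠BFY = 54°  [U on ray FY]
2. ∠BYF = 61°  [△BYF]
3. ∠BYU = 61°  [U on ray YF]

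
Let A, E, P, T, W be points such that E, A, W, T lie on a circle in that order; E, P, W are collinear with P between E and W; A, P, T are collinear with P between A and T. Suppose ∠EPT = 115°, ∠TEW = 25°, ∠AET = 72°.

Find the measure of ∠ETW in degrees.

∠ETW = 87°

1. ∠ATE = 40°  [△EPT]
2. ∠EAT = 68°  [△EAT]
3. ∠EWT = 68°  [same arc ET]
4. ∠ETW = 87°  [△EWT]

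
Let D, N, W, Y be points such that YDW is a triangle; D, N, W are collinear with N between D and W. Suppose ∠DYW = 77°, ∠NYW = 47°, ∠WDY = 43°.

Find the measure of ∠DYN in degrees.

1. ∠DWY = 60°  [△YDW]
2. ∠NDY = 43°  [N on ray DW]
3. ∠NWY = 60°  [N on ray WD]
4. ∠WNY = 73°  [△YNW]
5. ∠DNY = 107°  [linear pair at N on DW]
6. ∠DYN = 30°  [△YDN]

∠DYN = 30°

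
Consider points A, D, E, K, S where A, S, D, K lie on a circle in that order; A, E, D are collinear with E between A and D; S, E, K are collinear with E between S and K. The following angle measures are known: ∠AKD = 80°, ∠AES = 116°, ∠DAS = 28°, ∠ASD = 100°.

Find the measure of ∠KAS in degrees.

∠KAS = 92°

1. ∠DES = 64°  [linear pair at E on AD]
2. ∠DKS = 28°  [same arc SD]
3. ∠ADS = 52°  [△ASD]
4. ∠DSK = 64°  [△SED]
5. ∠KDS = 88°  [△SDK]
6. ∠KAS = 92°  [cyclic ASDK, opposite ∠A+∠D]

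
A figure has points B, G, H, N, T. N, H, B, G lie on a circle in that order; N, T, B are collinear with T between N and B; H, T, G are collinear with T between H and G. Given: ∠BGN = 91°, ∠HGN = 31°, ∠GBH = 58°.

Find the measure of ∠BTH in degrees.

∠BTH = 87°

1. ∠BHN = 89°  [cyclic NHBG, opposite ∠H+∠G]
2. ∠HBN = 31°  [same arc NH]
3. ∠GNH = 122°  [cyclic NHBG, opposite ∠N+∠B]
4. ∠BNH = 60°  [△NHB]
5. ∠GHN = 27°  [△NHG]
6. ∠HTN = 93°  [△NTH]
7. ∠BTH = 87°  [linear pair at T on NB]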